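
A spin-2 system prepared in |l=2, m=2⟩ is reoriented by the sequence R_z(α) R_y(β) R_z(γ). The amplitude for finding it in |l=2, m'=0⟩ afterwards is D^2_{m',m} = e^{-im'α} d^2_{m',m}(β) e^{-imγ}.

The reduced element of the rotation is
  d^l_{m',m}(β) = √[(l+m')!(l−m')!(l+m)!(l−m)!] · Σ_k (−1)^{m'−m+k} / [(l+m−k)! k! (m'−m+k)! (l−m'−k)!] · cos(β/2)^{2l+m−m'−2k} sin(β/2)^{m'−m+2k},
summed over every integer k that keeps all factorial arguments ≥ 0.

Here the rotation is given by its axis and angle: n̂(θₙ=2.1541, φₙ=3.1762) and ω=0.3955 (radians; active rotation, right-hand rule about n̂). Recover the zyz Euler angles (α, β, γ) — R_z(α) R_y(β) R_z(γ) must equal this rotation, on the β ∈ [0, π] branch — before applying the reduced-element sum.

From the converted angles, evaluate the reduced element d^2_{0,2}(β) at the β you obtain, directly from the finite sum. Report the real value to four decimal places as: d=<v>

Axis–angle → zyz. n̂ = (sinθₙcosφₙ, sinθₙsinφₙ, cosθₙ) = (-0.834148, -0.028879, -0.550784), ω = 0.3955.
R = I cosω + sinω [n̂]ₓ + (1−cosω) n̂n̂ᵀ gives
  R = [+0.976517, +0.214060, +0.024340; -0.210341, +0.922868, +0.322600; +0.046593, -0.320144, +0.946222]
β = atan2(√(R₁₃²+R₂₃²), R₃₃) = 0.329444; α = atan2(R₂₃, R₁₃) mod 2π = 1.495489; γ = atan2(R₃₂, −R₃₁) mod 2π = 4.567867
d^2_{0,2}(β=0.3294) via the finite sum:
c=cos(0.329444/2)=0.986464, s=sin(0.329444/2)=0.163978; N=√[2·2·24·1]=9.797959
The bounds max(0,m−m')=2 and min(l+m,l−m')=2 give 1 term
  k=2: (−1)^0·9.7980/(4)·0.9865^2·0.1640^2 = +0.064093
d^2_{0,2}(0.3294) = +0.064093

d=0.0641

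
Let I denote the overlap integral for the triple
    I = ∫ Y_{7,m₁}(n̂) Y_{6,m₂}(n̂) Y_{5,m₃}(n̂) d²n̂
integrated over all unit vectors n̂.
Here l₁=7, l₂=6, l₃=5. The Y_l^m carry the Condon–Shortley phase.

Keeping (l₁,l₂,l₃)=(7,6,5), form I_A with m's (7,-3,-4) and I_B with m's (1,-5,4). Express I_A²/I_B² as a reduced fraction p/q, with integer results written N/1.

l's match ⇒ only the (l;m) 3-j factors differ between A and B.
A: triangle coeff Δ(7,6,5) = 1/174594420; Σ_t [0,0]: t=0:+1/174182400 = 1/174182400; (3j)²=21/1615 [(7 6 5; 7 -3 -4)], sign=-1
B: triangle coeff Δ(7,6,5) = 1/174594420; Σ_t [0,1]: t=0:+1/174182400 t=1:−1/14515200 = -11/174182400; (3j)²=121/12597 [(7 6 5; 1 -5 4)], sign=+1
I_A²/I_B² = (21/1615)/(121/12597) = 819/605

819/605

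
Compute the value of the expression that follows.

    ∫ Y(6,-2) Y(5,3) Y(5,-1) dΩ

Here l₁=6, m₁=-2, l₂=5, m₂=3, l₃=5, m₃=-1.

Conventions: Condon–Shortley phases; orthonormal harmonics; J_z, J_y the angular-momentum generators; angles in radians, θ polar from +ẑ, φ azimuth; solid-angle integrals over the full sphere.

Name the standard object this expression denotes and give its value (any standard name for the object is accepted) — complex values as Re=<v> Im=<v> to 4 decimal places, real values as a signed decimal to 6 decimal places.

This is a Gaunt coefficient — the integral of a triple product of spherical harmonics over the sphere.
Rules hold: Σm=0, L=16 even, 1≤5≤11.
N = 13·11·11 = 1573
Δ = 6!·6!·4!/17! = 1/28588560
Racah Σ t=1..5: t=1:−1/345600 t=2:+1/13824 t=3:−1/5184 t=4:+1/13824 t=5:−1/345600 = -7/129600
⇒ 3j(6 5 5; 0 0 0)² = 80/7293, sgn +1
Racah Σ t=4..6: t=4:+1/55296 t=5:−1/25920 t=6:+1/138240 = -11/829440
⇒ 3j(6 5 5; -2 3 -1)² = 11/1326, sgn -1
4πI² = N·(3j₀)²·(3jₘ)² = 4840/33813
I = -1·√(0.14314/4π) = -0.10672739

Gaunt coefficient, -0.106727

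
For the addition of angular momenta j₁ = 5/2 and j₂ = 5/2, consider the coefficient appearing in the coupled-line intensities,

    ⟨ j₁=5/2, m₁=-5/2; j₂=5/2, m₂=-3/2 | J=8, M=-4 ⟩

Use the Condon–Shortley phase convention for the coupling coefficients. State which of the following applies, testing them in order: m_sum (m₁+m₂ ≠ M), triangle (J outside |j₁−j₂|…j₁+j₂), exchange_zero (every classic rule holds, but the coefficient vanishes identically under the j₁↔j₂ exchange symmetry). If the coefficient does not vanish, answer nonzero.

triangle

m-sum: m₁+m₂ = -5/2+(-3/2) = -4, M = -4  ✓
triangle: need |j₁−j₂| ≤ J ≤ j₁+j₂, i.e. J ∈ [0, 5]; J = 8 is outside ✗ ⇒ coefficient is 0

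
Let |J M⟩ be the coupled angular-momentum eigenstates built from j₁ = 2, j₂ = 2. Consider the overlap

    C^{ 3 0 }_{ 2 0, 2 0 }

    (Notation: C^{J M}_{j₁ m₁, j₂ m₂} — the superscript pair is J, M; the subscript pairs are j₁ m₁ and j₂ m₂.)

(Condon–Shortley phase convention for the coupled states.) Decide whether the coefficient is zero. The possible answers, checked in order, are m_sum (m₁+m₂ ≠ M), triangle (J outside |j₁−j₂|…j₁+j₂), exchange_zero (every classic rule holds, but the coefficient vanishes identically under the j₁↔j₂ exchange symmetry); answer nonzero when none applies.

m-sum: m₁+m₂ = 0+0 = 0, M = 0  ✓
triangle: |j₁−j₂| = 0 ≤ J = 3 ≤ j₁+j₂ = 4  ✓
exchange: j₁=j₂ and m₁=m₂, and (−1)^(j₁+j₂−J) = (−1)^1 = −1 forces ⟨j₁m₁;j₂m₂|JM⟩ = −⟨j₂m₂;j₁m₁|JM⟩ = −⟨j₁m₁;j₂m₂|JM⟩ ⇒ the coefficient vanishes identically
Racah sum check: Σ_k collapses to 0 ⇒ CG = 0

exchange_zero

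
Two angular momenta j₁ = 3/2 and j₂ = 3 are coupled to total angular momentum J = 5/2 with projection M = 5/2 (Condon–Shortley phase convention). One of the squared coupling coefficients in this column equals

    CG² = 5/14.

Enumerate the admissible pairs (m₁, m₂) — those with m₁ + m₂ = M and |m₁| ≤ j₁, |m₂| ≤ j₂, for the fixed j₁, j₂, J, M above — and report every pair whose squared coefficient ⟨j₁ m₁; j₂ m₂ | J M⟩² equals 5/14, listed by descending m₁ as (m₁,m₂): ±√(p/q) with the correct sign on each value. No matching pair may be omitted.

(1/2,2): −√(5/14)

Admissible pairs with m₁+m₂ = M = 5/2: (-1/2,3), (1/2,2), (3/2,1)
  (m₁,m₂)=(3/2,1): CG² = 3/28, CG = +√(3/28)
  (m₁,m₂)=(1/2,2): CG² = 5/14, CG = −√(5/14)   ← matches the target
  (m₁,m₂)=(-1/2,3): CG² = 15/28, CG = +√(15/28)
Pairs with CG² = 5/14: (1/2,2): −√(5/14)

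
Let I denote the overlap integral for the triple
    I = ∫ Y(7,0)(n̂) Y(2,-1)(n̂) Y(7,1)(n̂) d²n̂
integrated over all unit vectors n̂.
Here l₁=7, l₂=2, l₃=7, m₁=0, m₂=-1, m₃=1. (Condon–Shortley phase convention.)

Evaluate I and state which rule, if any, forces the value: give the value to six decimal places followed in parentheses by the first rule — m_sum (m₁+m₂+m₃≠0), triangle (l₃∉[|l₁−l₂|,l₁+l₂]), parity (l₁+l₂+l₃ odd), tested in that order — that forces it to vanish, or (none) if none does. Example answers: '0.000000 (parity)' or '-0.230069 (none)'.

-0.026159 (none)

m-sum 0 ✓  L=16 even ✓  5≤7≤9 ✓
Π(2lᵢ+1) = 15×5×15 = 1125
triangle coeff Δ(7,2,7) = 1/185640
Σ_t [0,2]: t=0:+1/2419200 t=1:−1/518400 t=2:+1/2419200 = -1/907200
(3j)²=56/3315 [(7 2 7; 0 0 0)], sign=+1
Σ_t [0,1]: t=0:+1/1209600 t=1:−1/1036800 = -1/7257600
(3j)²=1/2210 [(7 2 7; 0 -1 1)], sign=-1
⇒ 4πI² = 420/48841
I = (-1)√(420/48841/(4π)) = -0.02615938
No selection rule forces the value: the integral is nonzero (none).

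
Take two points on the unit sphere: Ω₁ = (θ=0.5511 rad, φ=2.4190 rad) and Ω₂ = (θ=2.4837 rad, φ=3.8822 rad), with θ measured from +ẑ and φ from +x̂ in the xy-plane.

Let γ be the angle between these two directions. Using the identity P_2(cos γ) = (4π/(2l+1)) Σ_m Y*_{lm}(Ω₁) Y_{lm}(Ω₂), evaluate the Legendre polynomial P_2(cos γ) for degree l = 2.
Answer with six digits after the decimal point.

0.113919

Addition theorem: P_2(cos γ) = (4π/5) Σ_m Y*_{lm}(Ω₁) Y_{lm}(Ω₂), m = −2…2:
  m=-2: Y*=0.01327 - 0.10508j  Y=0.01292 - 0.14384j  product -0.01494 - 0.00327j
  m=-1: Y*=-0.25851 + 0.22792j  Y=0.27587 - 0.25220j  product -0.01383 + 0.12807j
  m=+0: Y*=0.37136 + 0.00000j  Y=0.27703 + 0.00000j  product 0.10288 + 0.00000j
  m=+1: Y*=0.25851 + 0.22792j  Y=-0.27587 - 0.25220j  product -0.01383 - 0.12807j
  m=+2: Y*=0.01327 + 0.10508j  Y=0.01292 + 0.14384j  product -0.01494 + 0.00327j
Total Σ_m = 0.04533 + 0.00000j. Multiply by 2.513274: 0.11392 + 0.00000j. P_2(cos γ) = 0.113919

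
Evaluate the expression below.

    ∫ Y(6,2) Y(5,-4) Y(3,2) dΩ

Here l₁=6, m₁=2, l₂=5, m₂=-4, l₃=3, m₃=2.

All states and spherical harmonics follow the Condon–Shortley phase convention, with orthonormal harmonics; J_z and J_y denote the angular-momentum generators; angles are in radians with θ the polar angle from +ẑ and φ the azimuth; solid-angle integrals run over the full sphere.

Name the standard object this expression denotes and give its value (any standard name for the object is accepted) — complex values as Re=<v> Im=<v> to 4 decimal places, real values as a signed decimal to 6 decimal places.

This is a Gaunt coefficient — the integral of a triple product of spherical harmonics over the sphere.
Rules hold: Σm=0, L=14 even, 1≤3≤11.
N = 13·11·7 = 1001
Δ = 8!·4!·2!/15! = 1/675675
Racah Σ t=3..5: t=3:−1/8640 t=4:+1/2304 t=5:−1/8640 = 7/34560
⇒ 3j(6 5 3; 0 0 0)² = 7/429, sgn -1
Racah Σ t=0..1: t=0:+1/967680 t=1:−1/60480 = -1/64512
⇒ 3j(6 5 3; 2 -4 2)² = 15/1001, sgn +1
4πI² = N·(3j₀)²·(3jₘ)² = 35/143
I = -1·√(0.244755/4π) = -0.13956004

Gaunt coefficient, -0.139560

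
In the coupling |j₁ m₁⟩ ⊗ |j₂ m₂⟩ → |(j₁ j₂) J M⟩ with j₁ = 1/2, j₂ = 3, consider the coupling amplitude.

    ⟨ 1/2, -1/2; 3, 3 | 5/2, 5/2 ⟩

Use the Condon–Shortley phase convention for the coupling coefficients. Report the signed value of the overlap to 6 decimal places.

√[6·1!0!5!/7! · 0!1!6!0!5!0!] = √(86400/7)
  +(−1)^1/∏(1,0,0,5,0,0)! = -1/120  (running -1/120)
⟨..|..⟩ = √(86400/7)·(-1/120) = -0.925820

−√(6/7) ≈ -0.925820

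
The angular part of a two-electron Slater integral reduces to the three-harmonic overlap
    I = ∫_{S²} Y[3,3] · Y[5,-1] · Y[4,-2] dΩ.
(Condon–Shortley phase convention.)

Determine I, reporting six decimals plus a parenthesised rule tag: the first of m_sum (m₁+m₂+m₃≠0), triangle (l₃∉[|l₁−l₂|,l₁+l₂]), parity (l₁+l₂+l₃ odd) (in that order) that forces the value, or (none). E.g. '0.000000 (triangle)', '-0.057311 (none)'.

0.143662 (none)

Rules hold: Σm=0, L=12 even, 2≤4≤8.
N = 7·11·9 = 693
Δ = 4!·2!·6!/13! = 1/180180
Racah Σ t=1..3: t=1:−1/576 t=2:+1/144 t=3:−1/576 = 1/288
⇒ 3j(3 5 4; 0 0 0)² = 20/1001, sgn +1
Racah Σ t=0..0: t=0:+1/2304 = 1/2304
⇒ 3j(3 5 4; 3 -1 -2)² = 75/4004, sgn +1
4πI² = N·(3j₀)²·(3jₘ)² = 3375/13013
I = +1·√(0.259356/4π) = 0.14366244
No selection rule forces the value: the integral is nonzero (none).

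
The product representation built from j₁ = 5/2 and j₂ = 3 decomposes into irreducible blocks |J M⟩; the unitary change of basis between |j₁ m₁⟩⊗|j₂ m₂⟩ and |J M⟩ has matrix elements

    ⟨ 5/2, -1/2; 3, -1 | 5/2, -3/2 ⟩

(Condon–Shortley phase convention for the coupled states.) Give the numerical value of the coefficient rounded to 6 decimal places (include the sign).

−√(1/35) ≈ -0.169031

j₁+j₂−J=3  J+j₁−j₂=2  J−j₁+j₂=3  j₁+j₂+J+1=9
(j₁±m₁, j₂±m₂, J±M) = (2,3,2,4,1,4)
P² = 576/35
sum k=1..2:
  [1] −1/8 = -1/8
  [2] +1/12 = 1/12
S = -1/24
C² = P²·S² = 1/35 ; C = -0.169031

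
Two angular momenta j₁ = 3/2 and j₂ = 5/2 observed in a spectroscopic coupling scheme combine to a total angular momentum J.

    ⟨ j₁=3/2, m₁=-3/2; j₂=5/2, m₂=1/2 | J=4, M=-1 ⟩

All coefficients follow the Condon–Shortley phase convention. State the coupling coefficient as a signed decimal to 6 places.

√[9·0!3!5!/9! · 0!3!3!2!3!5!] = √(6480/7)
  +(−1)^0/∏(0,0,3,3,0,2)! = 1/72  (running 1/72)
⟨..|..⟩ = √(6480/7)·(1/72) = +0.422577

+0.422577  (= +√(5/28))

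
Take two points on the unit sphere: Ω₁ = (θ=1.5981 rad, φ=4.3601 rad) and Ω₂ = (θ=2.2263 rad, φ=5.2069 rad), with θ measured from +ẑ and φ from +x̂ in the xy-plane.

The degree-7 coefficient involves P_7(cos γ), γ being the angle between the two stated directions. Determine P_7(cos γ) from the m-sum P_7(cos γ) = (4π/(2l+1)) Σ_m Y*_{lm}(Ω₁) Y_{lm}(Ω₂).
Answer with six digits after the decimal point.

0.291006

Term-by-term m-sum for l=7 (normalisation 4π/15 = 0.837758):
  m=-7: Y*=(0.311881, -0.389189)  Y=(0.030947, 0.093390)  product (0.045998, 0.017082)
  m=-6: Y*=(-0.026331, -0.043635)  Y=(-0.278756, -0.049150)  product (0.005195, 0.013458)
  m=-5: Y*=(0.356125, -0.068730)  Y=(0.272914, -0.345159)  product (0.073469, -0.141677)
  m=-4: Y*=(0.009627, -0.059040)  Y=(0.128074, 0.296906)  product (0.018762, -0.004703)
  m=-3: Y*=(0.283975, 0.160312)  Y=(0.097776, 0.008554)  product (0.026395, 0.018104)
  m=-2: Y*=(0.048512, -0.041242)  Y=(-0.201872, 0.306932)  product (0.002865, 0.023215)
  m=-1: Y*=(0.107946, 0.293631)  Y=(-0.028152, -0.052212)  product (0.012292, -0.013903)
  m=+0: Y*=(0.064809, -0.000000)  Y=(-0.348559, 0.000000)  product (-0.022590, 0.000000)
  m=+1: Y*=(-0.107946, 0.293631)  Y=(0.028152, -0.052212)  product (0.012292, 0.013903)
  m=+2: Y*=(0.048512, 0.041242)  Y=(-0.201872, -0.306932)  product (0.002865, -0.023215)
  m=+3: Y*=(-0.283975, 0.160312)  Y=(-0.097776, 0.008554)  product (0.026395, -0.018104)
  m=+4: Y*=(0.009627, 0.059040)  Y=(0.128074, -0.296906)  product (0.018762, 0.004703)
  m=+5: Y*=(-0.356125, -0.068730)  Y=(-0.272914, -0.345159)  product (0.073469, 0.141677)
  m=+6: Y*=(-0.026331, 0.043635)  Y=(-0.278756, 0.049150)  product (0.005195, -0.013458)
  m=+7: Y*=(-0.311881, -0.389189)  Y=(-0.030947, 0.093390)  product (0.045998, -0.017082)
Accumulated sum (0.347363, 0.000000); after 4π/(2l+1) scaling, (0.291006, 0.000000) ⇒ P_7 = 0.291006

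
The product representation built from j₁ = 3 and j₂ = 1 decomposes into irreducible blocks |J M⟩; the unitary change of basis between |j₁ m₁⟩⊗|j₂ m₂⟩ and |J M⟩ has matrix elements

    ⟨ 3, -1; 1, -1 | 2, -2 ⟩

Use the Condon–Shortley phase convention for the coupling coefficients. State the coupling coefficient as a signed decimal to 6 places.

√[5·2!4!0!/7! · 2!4!0!2!0!4!] = √(768/7)
  +(−1)^0/∏(0,2,4,0,0,0)! = 1/48  (running 1/48)
⟨..|..⟩ = √(768/7)·(1/48) = +0.218218

+0.218218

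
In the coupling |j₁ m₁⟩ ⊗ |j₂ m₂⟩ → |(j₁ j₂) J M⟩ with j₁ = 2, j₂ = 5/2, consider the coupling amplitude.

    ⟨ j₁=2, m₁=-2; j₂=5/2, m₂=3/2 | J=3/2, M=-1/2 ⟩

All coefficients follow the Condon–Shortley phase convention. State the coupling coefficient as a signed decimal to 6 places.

triangle: 3!·1!·2!/7! = 12/5040
(j±m)!: 0!·4!·4!·1!·1!·2! = 1152
prefactor² = (2J+1)·Δ·N² = 384/35
  k=3: −1/(3!·0!·1!·1!·0!·1!) = -1/6
Σ = -1/6  ⇒  CG² = 384/35·(-1/6)² = 32/105
CG = −√(32/105) = -0.552052

−√(32/105) = -0.552052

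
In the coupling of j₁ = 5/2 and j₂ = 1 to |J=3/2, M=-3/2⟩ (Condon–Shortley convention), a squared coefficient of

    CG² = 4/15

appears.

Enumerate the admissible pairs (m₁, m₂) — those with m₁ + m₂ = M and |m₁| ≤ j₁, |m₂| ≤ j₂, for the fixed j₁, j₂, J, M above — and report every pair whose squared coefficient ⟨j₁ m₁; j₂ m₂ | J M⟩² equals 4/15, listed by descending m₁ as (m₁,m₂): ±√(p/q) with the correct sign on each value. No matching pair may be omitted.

Admissible pairs with m₁+m₂ = M = -3/2: (-5/2,1), (-3/2,0), (-1/2,-1)
  (m₁,m₂)=(-1/2,-1): CG² = 1/15, CG = +√(1/15)
  (m₁,m₂)=(-3/2,0): CG² = 4/15, CG = −√(4/15)   ← matches the target
  (m₁,m₂)=(-5/2,1): CG² = 2/3, CG = +√(2/3)
Pairs with CG² = 4/15: (-3/2,0): −√(4/15)

(-3/2,0): −√(4/15)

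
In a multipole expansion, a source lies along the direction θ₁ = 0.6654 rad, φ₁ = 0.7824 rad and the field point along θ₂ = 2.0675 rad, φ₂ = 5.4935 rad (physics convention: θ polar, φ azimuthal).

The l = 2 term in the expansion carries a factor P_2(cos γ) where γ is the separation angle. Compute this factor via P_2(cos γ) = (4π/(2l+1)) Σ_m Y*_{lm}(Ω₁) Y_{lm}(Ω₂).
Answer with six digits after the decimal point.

-0.288419

Term-by-term m-sum for l=2 (normalisation 4π/5 = 2.513274):
  term(m=-2) = -0.04396 - 0.00011j   from Y*(Ω₁)=0.00088 + 0.14723j, Y(Ω₂)=-0.00256 + 0.29855j
  term(m=-1) = 0.00016 - 0.12144j   from Y*(Ω₁)=0.26610 + 0.26451j, Y(Ω₂)=-0.22788 - 0.22984j
  term(m=+0) = -0.02716 + 0.00000j   from Y*(Ω₁)=0.27015 + 0.00000j, Y(Ω₂)=-0.10053 + 0.00000j
  term(m=+1) = 0.00016 + 0.12144j   from Y*(Ω₁)=-0.26610 + 0.26451j, Y(Ω₂)=0.22788 - 0.22984j
  term(m=+2) = -0.04396 + 0.00011j   from Y*(Ω₁)=0.00088 - 0.14723j, Y(Ω₂)=-0.00256 - 0.29855j
Accumulated sum -0.11476 - 0.00000j; after 4π/(2l+1) scaling, -0.28842 - 0.00000j ⇒ P_2 = -0.288419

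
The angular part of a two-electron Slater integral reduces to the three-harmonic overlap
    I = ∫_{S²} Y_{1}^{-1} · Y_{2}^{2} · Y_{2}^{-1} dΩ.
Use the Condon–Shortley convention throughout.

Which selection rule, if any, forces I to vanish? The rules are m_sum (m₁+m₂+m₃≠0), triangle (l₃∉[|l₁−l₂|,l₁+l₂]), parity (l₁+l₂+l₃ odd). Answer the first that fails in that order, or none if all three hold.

parity

Σmᵢ = 0  ✓
l₃∈[|l₁−l₂|,l₁+l₂]=[1,3], have l₃=2  ✓
Σlᵢ = 5 ⇒ odd  ✗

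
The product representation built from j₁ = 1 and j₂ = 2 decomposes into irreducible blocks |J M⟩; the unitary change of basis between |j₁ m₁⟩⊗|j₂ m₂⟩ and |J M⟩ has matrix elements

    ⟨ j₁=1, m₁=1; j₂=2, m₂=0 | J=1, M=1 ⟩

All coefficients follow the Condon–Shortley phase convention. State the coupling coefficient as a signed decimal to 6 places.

j₁+j₂−J=2  J+j₁−j₂=0  J−j₁+j₂=2  j₁+j₂+J+1=5
(j₁±m₁, j₂±m₂, J±M) = (2,0,2,2,2,0)
P² = 8/5
sum k=0..0:
  [0] +1/4 = 1/4
S = 1/4
C² = P²·S² = 1/10 ; C = +0.316228

+0.316228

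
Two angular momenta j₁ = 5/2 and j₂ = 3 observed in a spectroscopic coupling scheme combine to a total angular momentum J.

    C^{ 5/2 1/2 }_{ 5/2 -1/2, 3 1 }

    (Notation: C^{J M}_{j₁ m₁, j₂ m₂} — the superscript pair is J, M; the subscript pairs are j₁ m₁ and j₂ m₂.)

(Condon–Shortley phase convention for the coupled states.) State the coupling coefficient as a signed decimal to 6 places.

+√(8/35) ≈ +0.478091

√[6·3!2!3!/9! · 2!3!4!2!3!2!] = √(288/35)
  +(−1)^1/∏(1,2,2,3,0,0)! = -1/24  (running -1/24)
  +(−1)^2/∏(2,1,1,2,1,1)! = 1/4  (running 5/24)
  +(−1)^3/∏(3,0,0,1,2,2)! = -1/24  (running 1/6)
⟨..|..⟩ = √(288/35)·(1/6) = +0.478091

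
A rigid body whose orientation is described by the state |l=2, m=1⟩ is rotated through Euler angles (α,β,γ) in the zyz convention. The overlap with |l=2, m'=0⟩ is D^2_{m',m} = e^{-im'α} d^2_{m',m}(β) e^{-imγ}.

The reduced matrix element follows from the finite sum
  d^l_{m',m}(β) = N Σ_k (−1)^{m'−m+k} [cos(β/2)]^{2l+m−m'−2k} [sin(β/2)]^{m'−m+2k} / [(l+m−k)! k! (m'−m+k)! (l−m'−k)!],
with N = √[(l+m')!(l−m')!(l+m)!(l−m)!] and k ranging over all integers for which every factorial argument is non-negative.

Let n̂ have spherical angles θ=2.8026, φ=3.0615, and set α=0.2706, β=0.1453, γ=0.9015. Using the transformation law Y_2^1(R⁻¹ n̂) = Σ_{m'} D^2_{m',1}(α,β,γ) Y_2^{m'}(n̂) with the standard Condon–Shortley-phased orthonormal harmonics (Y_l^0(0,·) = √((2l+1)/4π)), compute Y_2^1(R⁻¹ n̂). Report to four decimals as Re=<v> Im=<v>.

Need the full column D^2_{m',1} for m'=−2..2 at α=0.2706, β=0.1453, γ=0.9015.
cos(β/2)=0.997362, sin(β/2)=0.072586
d^2_{-2,1}: single k=3 term ⇒ +0.000763;  D = +0.000714-0.000269i
d^2_{-1,1}: k∈[2..3] ⇒ +0.015723 -0.000028 = +0.015695;  D = +0.012674-0.009258i
d^2_{0,1}: k∈[1..2] ⇒ +0.176396 -0.000934 = +0.175461;  D = +0.108862-0.137607i
d^2_{1,1}: k∈[0..1] ⇒ +0.989490 -0.015723 = +0.973767;  D = +0.378033-0.897393i
d^2_{2,1}: single k=0 term ⇒ -0.144026;  D = -0.018399+0.142846i
Y_2^{m'}(θ=2.8026,φ=3.0615) and Σ D·Y over m':
  (+0.0007-0.0003i)·(+0.0422+0.0068i)  (+0.0127-0.0093i)·(+0.2415+0.0194i)  (+0.1089-0.1376i)·(+0.5262+0.0000i)  (+0.3780-0.8974i)·(-0.2415+0.0194i)  (-0.0184+0.1428i)·(+0.0422-0.0068i)
Y_2^1(R⁻¹ n̂) = -0.013154+0.155802i

Re=-0.0132 Im=0.1558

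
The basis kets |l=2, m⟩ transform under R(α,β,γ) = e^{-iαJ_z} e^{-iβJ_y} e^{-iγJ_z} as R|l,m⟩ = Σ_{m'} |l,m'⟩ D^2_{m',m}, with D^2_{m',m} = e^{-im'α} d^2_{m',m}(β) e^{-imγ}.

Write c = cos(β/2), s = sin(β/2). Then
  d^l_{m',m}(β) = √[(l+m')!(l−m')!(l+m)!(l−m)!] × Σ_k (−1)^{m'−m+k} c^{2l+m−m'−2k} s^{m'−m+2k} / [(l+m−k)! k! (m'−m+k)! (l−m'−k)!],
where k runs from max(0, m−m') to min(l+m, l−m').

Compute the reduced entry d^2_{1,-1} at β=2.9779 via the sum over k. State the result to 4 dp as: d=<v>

d^2_{1,-1}(β=2.9779) via the finite sum:
Half-angle: c=0.081755, s=0.996652. N=√(6·1·1·6)=6.000000
k∈{0,1} keeps every argument non-negative
  k=0: (−1)^2·6.0000/(2)·0.0818^2·0.9967^2 = +0.019918
  k=1: (−1)^3·6.0000/(6)·0.0818^0·0.9967^4 = -0.986677
d^2_{1,-1}(2.9779) = +0.019918 -0.986677 = -0.966759

d=-0.9668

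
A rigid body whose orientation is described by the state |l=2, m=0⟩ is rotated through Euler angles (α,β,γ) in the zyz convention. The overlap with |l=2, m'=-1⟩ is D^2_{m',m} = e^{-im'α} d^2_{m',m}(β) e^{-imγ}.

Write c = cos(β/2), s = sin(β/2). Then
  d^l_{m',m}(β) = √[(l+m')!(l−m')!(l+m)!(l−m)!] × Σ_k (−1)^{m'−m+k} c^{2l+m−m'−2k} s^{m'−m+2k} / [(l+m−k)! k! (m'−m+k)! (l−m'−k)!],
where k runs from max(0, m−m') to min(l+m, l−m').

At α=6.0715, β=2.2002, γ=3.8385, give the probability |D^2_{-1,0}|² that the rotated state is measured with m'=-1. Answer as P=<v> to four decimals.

P=0.3397

First d^2_{-1,0}(β=2.2002), then the phase factors e^{-i(-1)α} and e^{-i(0)γ}:
Half-angle: c=0.453507, s=0.891253. N=√(1·6·2·2)=4.898979
Admissible k: 1..2 (factorial args all ≥0)
  k=1: (−1)^0·4.8990/(2)·0.4535^3·0.8913^1 = +0.203624
  k=2: (−1)^1·4.8990/(2)·0.4535^1·0.8913^3 = -0.786434
d^2_{-1,0}(2.2002) = +0.203624 -0.786434 = -0.582810
|D^2_{-1,0}|² = |d^2_{-1,0}(β)|² = (-0.582810)² = 0.339668 (the z-rotation phases have unit modulus)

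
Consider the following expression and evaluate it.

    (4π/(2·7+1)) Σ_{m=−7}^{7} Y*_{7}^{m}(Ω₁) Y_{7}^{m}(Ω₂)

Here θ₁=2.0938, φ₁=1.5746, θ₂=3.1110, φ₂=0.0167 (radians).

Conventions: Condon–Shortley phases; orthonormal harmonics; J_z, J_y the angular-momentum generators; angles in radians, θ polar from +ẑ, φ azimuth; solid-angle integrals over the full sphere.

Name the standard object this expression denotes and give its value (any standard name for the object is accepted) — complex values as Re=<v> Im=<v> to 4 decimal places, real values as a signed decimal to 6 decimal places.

Legendre polynomial (addition theorem), +0.222338

This sum is the spherical-harmonic addition theorem: it equals the Legendre polynomial P_l(cos γ) of the angle γ between the two directions.
Summing Y*_{l m}(θ₁,φ₁)·Y_{l m}(θ₂,φ₂) over m ∈ [−7, 7]; prefactor 4π/(2·7+1) = 0.837758:
  m=-7: (0.004875, -0.183066) × (0.000000, -0.000000) = (-0.000000, -0.000000)  (running Σ = (-0.000000, -0.000000))
  m=-6: (0.394962, 0.009015) × (-0.000000, 0.000000) = (-0.000000, 0.000000)  (running Σ = (-0.000000, 0.000000))
  m=-5: (-0.007639, 0.401596) × (0.000000, -0.000000) = (0.000000, 0.000000)  (running Σ = (0.000000, 0.000000))
  m=-4: (-0.050228, -0.000764) × (-0.000006, 0.000000) = (0.000000, -0.000000)  (running Σ = (0.000000, 0.000000))
  m=-3: (-0.003747, 0.328371) × (0.000252, -0.000013) = (0.000003, 0.000083)  (running Σ = (0.000004, 0.000083))
  m=-2: (-0.207776, -0.001581) × (-0.006995, 0.000234) = (0.001454, -0.000038)  (running Σ = (0.001457, 0.000045))
  m=-1: (-0.000954, 0.250784) × (0.124236, -0.002075) = (0.000402, 0.031158)  (running Σ = (0.001859, 0.031204))
  m=0: (-0.242682, -0.000000) × (-1.078279, 0.000000) = (0.261679, 0.000000)  (running Σ = (0.263538, 0.031204))
  m=1: (0.000954, 0.250784) × (-0.124236, -0.002075) = (0.000402, -0.031158)  (running Σ = (0.263940, 0.000045))
  m=2: (-0.207776, 0.001581) × (-0.006995, -0.000234) = (0.001454, 0.000038)  (running Σ = (0.265393, 0.000083))
  m=3: (0.003747, 0.328371) × (-0.000252, -0.000013) = (0.000003, -0.000083)  (running Σ = (0.265397, 0.000000))
  m=4: (-0.050228, 0.000764) × (-0.000006, -0.000000) = (0.000000, 0.000000)  (running Σ = (0.265397, 0.000000))
  m=5: (0.007639, 0.401596) × (-0.000000, -0.000000) = (0.000000, -0.000000)  (running Σ = (0.265397, 0.000000))
  m=6: (0.394962, -0.009015) × (-0.000000, -0.000000) = (-0.000000, -0.000000)  (running Σ = (0.265397, -0.000000))
  m=7: (-0.004875, -0.183066) × (-0.000000, -0.000000) = (-0.000000, 0.000000)  (running Σ = (0.265397, 0.000000))
Σ over m = (0.265397, 0.000000); ×(4π/15) → (0.222338, 0.000000). Real part: 0.222338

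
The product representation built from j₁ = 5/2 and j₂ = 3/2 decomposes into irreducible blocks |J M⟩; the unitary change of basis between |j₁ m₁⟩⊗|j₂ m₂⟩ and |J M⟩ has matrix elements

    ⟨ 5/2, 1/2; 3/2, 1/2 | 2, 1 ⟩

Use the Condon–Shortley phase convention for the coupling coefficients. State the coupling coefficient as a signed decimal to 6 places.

√[5·2!3!1!/7! · 3!2!2!1!3!1!] = √(12/7)
  +(−1)^1/∏(1,1,1,1,2,0)! = -1/2  (running -1/2)
  +(−1)^2/∏(2,0,0,0,3,1)! = 1/12  (running -5/12)
⟨..|..⟩ = √(12/7)·(-5/12) = -0.545545

-0.545545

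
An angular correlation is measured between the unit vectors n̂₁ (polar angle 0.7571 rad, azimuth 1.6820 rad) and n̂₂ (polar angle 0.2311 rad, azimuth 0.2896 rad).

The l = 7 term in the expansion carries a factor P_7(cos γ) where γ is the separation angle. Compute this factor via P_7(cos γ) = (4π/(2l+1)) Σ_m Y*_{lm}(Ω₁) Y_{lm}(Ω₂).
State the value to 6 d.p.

0.024083

Summing Y*_{l m}(θ₁,φ₁)·Y_{l m}(θ₂,φ₂) over m ∈ [−7, 7]; prefactor 4π/(2·7+1) = 0.837758:
  m=-7: Y*=+0.025312-0.025667i  Y=-0.000007-0.000015i  product -0.000001-0.000000i
  m=-6: Y*=-0.112129-0.088328i  Y=-0.000044-0.000259i  product -0.000018+0.000033i
  m=-5: Y*=-0.173671+0.279477i  Y=+0.000321-0.002598i  product +0.000670+0.000541i
  m=-4: Y*=+0.414379+0.197524i  Y=+0.007343-0.016785i  product +0.006358-0.005505i
  m=-3: Y*=+0.094392-0.272365i  Y=+0.059107-0.069891i  product -0.013457-0.022696i
  m=-2: Y*=+0.167549+0.037891i  Y=+0.261861-0.171264i  product +0.050364-0.018773i
  m=-1: Y*=+0.041763-0.374005i  Y=+0.609268-0.181548i  product -0.042455-0.235451i
  m=+0: Y*=+0.062247-0.000000i  Y=+0.414828+0.000000i  product +0.025822+0.000000i
  m=+1: Y*=-0.041763-0.374005i  Y=-0.609268-0.181548i  product -0.042455+0.235451i
  m=+2: Y*=+0.167549-0.037891i  Y=+0.261861+0.171264i  product +0.050364+0.018773i
  m=+3: Y*=-0.094392-0.272365i  Y=-0.059107-0.069891i  product -0.013457+0.022696i
  m=+4: Y*=+0.414379-0.197524i  Y=+0.007343+0.016785i  product +0.006358+0.005505i
  m=+5: Y*=+0.173671+0.279477i  Y=-0.000321-0.002598i  product +0.000670-0.000541i
  m=+6: Y*=-0.112129+0.088328i  Y=-0.000044+0.000259i  product -0.000018-0.000033i
  m=+7: Y*=-0.025312-0.025667i  Y=+0.000007-0.000015i  product -0.000001+0.000000i
Σ over m = +0.028746+0.000000i; ×(4π/15) → +0.024083+0.000000i. Real part: 0.024083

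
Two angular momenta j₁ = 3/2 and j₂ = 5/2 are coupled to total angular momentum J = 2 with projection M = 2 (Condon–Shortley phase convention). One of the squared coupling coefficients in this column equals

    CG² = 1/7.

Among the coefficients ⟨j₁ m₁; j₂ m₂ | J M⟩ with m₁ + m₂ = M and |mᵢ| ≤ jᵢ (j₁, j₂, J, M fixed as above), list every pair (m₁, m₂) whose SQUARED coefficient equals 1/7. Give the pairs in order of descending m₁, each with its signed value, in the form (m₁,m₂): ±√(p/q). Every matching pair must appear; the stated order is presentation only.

(3/2,1/2): +√(1/7)

Admissible pairs with m₁+m₂ = M = 2: (-1/2,5/2), (1/2,3/2), (3/2,1/2)
  (m₁,m₂)=(3/2,1/2): CG² = 1/7, CG = +√(1/7)   ← matches the target
  (m₁,m₂)=(1/2,3/2): CG² = 8/21, CG = −√(8/21)
  (m₁,m₂)=(-1/2,5/2): CG² = 10/21, CG = +√(10/21)
Pairs with CG² = 1/7: (3/2,1/2): +√(1/7)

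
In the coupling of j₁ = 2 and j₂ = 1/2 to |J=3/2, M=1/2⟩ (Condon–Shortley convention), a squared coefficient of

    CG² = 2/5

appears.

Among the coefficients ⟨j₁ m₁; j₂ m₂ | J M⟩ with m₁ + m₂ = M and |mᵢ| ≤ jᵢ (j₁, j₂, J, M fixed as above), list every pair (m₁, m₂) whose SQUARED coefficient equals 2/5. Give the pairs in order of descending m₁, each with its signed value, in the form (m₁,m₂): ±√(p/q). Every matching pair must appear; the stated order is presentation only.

(0,1/2): −√(2/5)

Admissible pairs with m₁+m₂ = M = 1/2: (0,1/2), (1,-1/2)
  (m₁,m₂)=(1,-1/2): CG² = 3/5, CG = +√(3/5)
  (m₁,m₂)=(0,1/2): CG² = 2/5, CG = −√(2/5)   ← matches the target
Pairs with CG² = 2/5: (0,1/2): −√(2/5)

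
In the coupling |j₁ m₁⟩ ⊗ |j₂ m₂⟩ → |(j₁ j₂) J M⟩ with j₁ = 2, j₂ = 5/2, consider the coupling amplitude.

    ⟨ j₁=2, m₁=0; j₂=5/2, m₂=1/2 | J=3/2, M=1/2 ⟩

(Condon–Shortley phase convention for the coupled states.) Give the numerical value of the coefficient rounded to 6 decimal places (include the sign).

triangle: 3!·1!·2!/7! = 12/5040
(j±m)!: 2!·2!·3!·2!·2!·1! = 96
prefactor² = (2J+1)·Δ·N² = 32/35
  k=1: −1/(1!·2!·1!·2!·0!·0!) = -1/4
  k=2: +1/(2!·1!·0!·1!·1!·1!) = 1/2
Σ = 1/4  ⇒  CG² = 32/35·(1/4)² = 2/35
CG = +√(2/35) = +0.239046

+0.239046  (= +√(2/35))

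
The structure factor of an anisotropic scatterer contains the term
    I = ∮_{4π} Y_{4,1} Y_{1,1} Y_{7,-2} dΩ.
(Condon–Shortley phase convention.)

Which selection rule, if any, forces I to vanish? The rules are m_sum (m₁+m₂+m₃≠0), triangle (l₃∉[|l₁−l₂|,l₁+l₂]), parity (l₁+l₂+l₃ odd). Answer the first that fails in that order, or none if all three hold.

m₁+m₂+m₃ = 1 + 1 − 2 = 0  ✓
triangle: need |l₁−l₂| ≤ l₃ ≤ l₁+l₂ = [3,5]; l₃=7 is outside  ✗
parity: l₁+l₂+l₃ = 12 is even

triangle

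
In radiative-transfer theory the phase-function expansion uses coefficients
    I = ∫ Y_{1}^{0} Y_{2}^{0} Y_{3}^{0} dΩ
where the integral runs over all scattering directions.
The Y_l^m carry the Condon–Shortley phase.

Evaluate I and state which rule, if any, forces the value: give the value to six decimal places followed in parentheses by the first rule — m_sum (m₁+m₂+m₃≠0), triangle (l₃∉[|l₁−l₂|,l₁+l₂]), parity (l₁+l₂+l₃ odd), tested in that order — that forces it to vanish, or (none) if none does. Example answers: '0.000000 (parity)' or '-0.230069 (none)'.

0.247767 (none)

Rules hold: Σm=0, L=6 even, 1≤3≤3.
N = 3·5·7 = 105
Δ = 0!·2!·4!/7! = 1/105
Racah Σ t=0..0: t=0:+1/4 = 1/4
⇒ 3j(1 2 3; 0 0 0)² = 3/35, sgn -1
(m-triple is (0,0,0) — same symbol as above.)
4πI² = N·(3j₀)²·(3jₘ)² = 27/35
I = +1·√(0.771429/4π) = 0.24776670
No selection rule forces the value: the integral is nonzero (none).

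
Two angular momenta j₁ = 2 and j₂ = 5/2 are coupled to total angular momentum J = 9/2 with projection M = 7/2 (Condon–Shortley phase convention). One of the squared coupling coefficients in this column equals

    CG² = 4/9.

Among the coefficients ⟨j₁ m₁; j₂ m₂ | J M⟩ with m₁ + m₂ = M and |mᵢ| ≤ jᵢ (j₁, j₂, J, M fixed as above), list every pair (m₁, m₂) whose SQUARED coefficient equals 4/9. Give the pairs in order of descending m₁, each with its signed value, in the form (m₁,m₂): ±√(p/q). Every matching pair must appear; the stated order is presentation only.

Admissible pairs with m₁+m₂ = M = 7/2: (1,5/2), (2,3/2)
  (m₁,m₂)=(2,3/2): CG² = 5/9, CG = +√(5/9)
  (m₁,m₂)=(1,5/2): CG² = 4/9, CG = +√(4/9)   ← matches the target
Pairs with CG² = 4/9: (1,5/2): +√(4/9)

(1,5/2): +√(4/9)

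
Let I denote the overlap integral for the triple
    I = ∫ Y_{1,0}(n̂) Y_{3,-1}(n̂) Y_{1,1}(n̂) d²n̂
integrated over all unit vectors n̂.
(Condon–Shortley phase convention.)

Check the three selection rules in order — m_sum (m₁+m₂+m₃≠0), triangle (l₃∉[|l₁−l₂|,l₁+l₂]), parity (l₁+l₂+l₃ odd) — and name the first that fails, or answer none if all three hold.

m₁+m₂+m₃ = 0 − 1 + 1 = 0  ✓
triangle: need |l₁−l₂| ≤ l₃ ≤ l₁+l₂ = [2,4]; l₃=1 is outside  ✗
parity: l₁+l₂+l₃ = 5 is odd

triangle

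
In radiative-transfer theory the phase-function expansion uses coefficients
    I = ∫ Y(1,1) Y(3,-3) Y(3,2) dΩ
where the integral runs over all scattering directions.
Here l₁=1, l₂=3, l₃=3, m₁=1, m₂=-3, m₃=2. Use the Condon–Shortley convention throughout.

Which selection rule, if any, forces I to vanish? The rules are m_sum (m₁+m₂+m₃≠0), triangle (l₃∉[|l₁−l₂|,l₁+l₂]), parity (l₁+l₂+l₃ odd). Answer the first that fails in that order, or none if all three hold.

m₁+m₂+m₃ = 1 − 3 + 2 = 0  ✓
triangle: |1−3|=2 ≤ l₃=3 ≤ 1+3=4  ✓
parity: l₁+l₂+l₃ = 7 is odd  ✗

parity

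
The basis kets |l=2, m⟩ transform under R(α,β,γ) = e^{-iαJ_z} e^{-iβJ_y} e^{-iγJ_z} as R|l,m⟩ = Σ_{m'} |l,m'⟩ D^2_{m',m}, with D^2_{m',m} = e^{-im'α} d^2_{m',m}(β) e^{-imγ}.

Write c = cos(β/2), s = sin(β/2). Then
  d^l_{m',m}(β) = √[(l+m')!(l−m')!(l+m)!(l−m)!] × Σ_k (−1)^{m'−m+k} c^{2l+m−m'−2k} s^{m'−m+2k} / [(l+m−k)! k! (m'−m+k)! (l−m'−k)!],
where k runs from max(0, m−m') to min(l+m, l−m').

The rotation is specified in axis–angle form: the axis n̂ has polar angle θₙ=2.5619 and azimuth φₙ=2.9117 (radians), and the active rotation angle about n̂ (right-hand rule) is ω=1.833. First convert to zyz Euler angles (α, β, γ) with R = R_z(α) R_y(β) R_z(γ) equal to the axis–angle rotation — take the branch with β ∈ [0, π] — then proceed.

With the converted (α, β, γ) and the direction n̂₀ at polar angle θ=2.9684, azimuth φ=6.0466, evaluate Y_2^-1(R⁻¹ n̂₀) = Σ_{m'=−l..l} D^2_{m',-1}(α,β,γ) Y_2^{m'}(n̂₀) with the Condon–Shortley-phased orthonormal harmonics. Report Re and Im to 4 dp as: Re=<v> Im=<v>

Re=0.1517 Im=0.3050

Axis–angle → zyz. n̂ = (sinθₙcosφₙ, sinθₙsinφₙ, cosθₙ) = (-0.533356, +0.124821, -0.836631), ω = 1.8330.
R = I cosω + sinω [n̂]ₓ + (1−cosω) n̂n̂ᵀ gives
  R = [+0.098995, +0.724205, +0.682442; -0.891867, -0.239591, +0.383628; +0.441332, -0.646624, +0.622176]
β = atan2(√(R₁₃²+R₂₃²), R₃₃) = 0.899277; α = atan2(R₂₃, R₁₃) mod 2π = 0.512116; γ = atan2(R₃₂, −R₃₁) mod 2π = 4.113494
Need the full column D^2_{m',-1} for m'=−2..2 at α=0.5121, β=0.8993, γ=4.1135.
cos(β/2)=0.900604, sin(β/2)=0.434640
d^2_{-2,-1}: single k=1 term ⇒ +0.634982;  D = +0.262011-0.578406i
d^2_{-1,-1}: k∈[0..1] ⇒ +0.657864 -0.459673 = +0.198191;  D = -0.017177-0.197445i
d^2_{0,-1}: k∈[0..1] ⇒ -0.777691 +0.181134 = -0.596558;  D = +0.336298+0.492732i
d^2_{1,-1}: k∈[0..1] ⇒ +0.459673 -0.035688 = +0.423985;  D = -0.379953-0.188146i
d^2_{2,-1}: single k=0 term ⇒ -0.147895;  D = +0.147692-0.007736i
Y_2^{m'}(θ=2.9684,φ=6.0466) and Σ D·Y over m':
  (+0.2620-0.5784i)·(+0.0102+0.0052i)  (-0.0172-0.1974i)·(-0.1275-0.0307i)  (+0.3363+0.4927i)·(+0.6027+0.0000i)  (-0.3800-0.1881i)·(+0.1275-0.0307i)  (+0.1477-0.0077i)·(+0.0102-0.0052i)
Y_2^-1(R⁻¹ n̂) = +0.151747+0.304967i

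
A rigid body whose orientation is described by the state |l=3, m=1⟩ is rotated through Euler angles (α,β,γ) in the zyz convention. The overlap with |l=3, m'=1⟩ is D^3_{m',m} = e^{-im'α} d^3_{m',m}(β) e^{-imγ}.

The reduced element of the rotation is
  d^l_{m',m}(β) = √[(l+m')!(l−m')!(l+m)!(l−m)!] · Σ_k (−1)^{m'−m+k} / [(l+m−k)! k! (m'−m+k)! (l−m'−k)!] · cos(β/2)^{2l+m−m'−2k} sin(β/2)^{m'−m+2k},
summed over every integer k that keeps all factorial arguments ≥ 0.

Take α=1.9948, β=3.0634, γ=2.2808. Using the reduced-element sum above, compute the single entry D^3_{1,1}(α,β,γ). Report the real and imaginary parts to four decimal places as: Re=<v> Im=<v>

First d^3_{1,1}(β=3.0634), then the phase factors e^{-i(1)α} and e^{-i(1)γ}:
With c≡cos(β/2)=0.039086 and s≡sin(β/2)=0.999236, N=[24·2·24·2]^{1/2}=48.000000
k: max(0,(1)−(1))=0 … min(3+(1),3−(1))=2
  k=0: (−1)^0·48.0000/(48)·0.0391^6·0.9992^0 = +0.000000
  k=1: (−1)^1·48.0000/(6)·0.0391^4·0.9992^2 = -0.000019
  k=2: (−1)^2·48.0000/(8)·0.0391^2·0.9992^4 = +0.009138
d^3_{1,1}(3.0634) = +0.000000 -0.000019 +0.009138 = +0.009120
Attach z-rotation phases: D = e^{-i(1)(1.9948)}·(+0.009120)·e^{-i(1)(2.2808)} = -0.003858+0.008264i

Re=-0.0039 Im=0.0083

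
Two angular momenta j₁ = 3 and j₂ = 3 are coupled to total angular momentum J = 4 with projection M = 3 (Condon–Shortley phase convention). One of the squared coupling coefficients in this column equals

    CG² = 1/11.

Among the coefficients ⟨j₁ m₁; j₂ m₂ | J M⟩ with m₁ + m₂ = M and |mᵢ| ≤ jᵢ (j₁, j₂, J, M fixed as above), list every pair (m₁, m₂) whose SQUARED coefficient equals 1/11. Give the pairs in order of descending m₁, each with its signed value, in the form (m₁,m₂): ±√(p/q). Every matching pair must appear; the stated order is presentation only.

Admissible pairs with m₁+m₂ = M = 3: (0,3), (1,2), (2,1), (3,0)
  (m₁,m₂)=(3,0): CG² = 9/22, CG = +√(9/22)
  (m₁,m₂)=(2,1): CG² = 1/11, CG = −√(1/11)   ← matches the target
  (m₁,m₂)=(1,2): CG² = 1/11, CG = −√(1/11)   ← matches the target
  (m₁,m₂)=(0,3): CG² = 9/22, CG = +√(9/22)
Pairs with CG² = 1/11: (2,1): −√(1/11); (1,2): −√(1/11)

(2,1): −√(1/11); (1,2): −√(1/11)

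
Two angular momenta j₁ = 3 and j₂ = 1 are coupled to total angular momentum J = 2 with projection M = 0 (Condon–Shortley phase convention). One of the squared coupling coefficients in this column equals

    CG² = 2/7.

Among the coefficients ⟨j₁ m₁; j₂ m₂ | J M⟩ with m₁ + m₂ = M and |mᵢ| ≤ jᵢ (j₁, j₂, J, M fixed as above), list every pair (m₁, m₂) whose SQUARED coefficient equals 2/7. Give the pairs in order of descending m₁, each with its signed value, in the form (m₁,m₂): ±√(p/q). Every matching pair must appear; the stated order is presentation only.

(1,-1): +√(2/7); (-1,1): +√(2/7)

Admissible pairs with m₁+m₂ = M = 0: (-1,1), (0,0), (1,-1)
  (m₁,m₂)=(1,-1): CG² = 2/7, CG = +√(2/7)   ← matches the target
  (m₁,m₂)=(0,0): CG² = 3/7, CG = −√(3/7)
  (m₁,m₂)=(-1,1): CG² = 2/7, CG = +√(2/7)   ← matches the target
Pairs with CG² = 2/7: (1,-1): +√(2/7); (-1,1): +√(2/7)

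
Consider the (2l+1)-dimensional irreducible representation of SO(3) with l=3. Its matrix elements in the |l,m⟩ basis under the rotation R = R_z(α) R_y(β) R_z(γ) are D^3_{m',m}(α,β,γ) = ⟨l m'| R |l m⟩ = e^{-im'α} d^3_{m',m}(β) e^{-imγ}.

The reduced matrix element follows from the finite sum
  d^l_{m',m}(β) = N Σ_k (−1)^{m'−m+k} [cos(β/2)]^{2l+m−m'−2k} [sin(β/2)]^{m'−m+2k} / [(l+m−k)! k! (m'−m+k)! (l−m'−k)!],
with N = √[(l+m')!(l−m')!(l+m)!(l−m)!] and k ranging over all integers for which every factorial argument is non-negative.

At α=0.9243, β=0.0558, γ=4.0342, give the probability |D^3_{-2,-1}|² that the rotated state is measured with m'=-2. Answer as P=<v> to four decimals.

P=0.0077

D^3_{-2,-1}(0.9243,0.0558,4.0342) = e^{-i·-2·0.9243}·d^3_{-2,-1}(0.0558)·e^{-i·-1·4.0342}. Compute d first:
c=cos(0.055800/2)=0.999611, s=sin(0.055800/2)=0.027896; N=√[1·120·2·24]=75.894664
k: max(0,(-1)−(-2))=1 … min(3+(-1),3−(-2))=2
  k=1: (−1)^0·75.8947/(24)·0.9996^5·0.0279^1 = +0.088045
  k=2: (−1)^1·75.8947/(12)·0.9996^3·0.0279^3 = -0.000137
d^3_{-2,-1}(0.0558) = +0.088045 -0.000137 = +0.087907
|D^3_{-2,-1}|² = |d^3_{-2,-1}(β)|² = (+0.087907)² = 0.007728 (the z-rotation phases have unit modulus)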